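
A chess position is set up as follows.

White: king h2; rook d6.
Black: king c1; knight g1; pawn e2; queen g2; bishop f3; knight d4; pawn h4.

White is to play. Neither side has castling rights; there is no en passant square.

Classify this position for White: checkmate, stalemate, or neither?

White to move; white king on h2.
In check: yes, from the black queen on g2.
King squares — g1: attacked by Qg2; h1: attacked by Qg2; g2: attacked by Bf3; g3: attacked by Qg2; h3: attacked by Ng1.
Legal moves for White: none.
In check with no legal moves → checkmate.

checkmate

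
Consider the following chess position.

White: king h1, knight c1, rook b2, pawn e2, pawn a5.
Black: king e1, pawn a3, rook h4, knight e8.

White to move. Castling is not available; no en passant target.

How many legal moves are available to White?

2

White to move; king on h1.
In check: yes, from the black rook on h4.
Legal moves: Kg2, Kg1.
Count: 2.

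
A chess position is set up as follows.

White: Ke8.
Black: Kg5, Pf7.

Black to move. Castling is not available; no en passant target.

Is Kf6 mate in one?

no

After Kf6: white king on e8; in check: no.
White is not in check, so this cannot be checkmate.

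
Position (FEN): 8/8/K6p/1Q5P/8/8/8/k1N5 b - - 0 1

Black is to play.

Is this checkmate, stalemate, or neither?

Black to move; black king on a1.
In check: no.
King squares — b1: attacked by Qb5; a2: attacked by Nc1; b2: attacked by Qb5.
Legal moves for Black: none.
Not in check and no legal moves → stalemate.

stalemate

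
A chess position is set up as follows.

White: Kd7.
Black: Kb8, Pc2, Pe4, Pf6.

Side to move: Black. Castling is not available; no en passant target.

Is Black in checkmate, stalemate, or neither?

neither

Black to move; black king on b8.
In check: no.
Legal moves for Black: Ka8, Kb7, Ka7, f5, e3, c1=Q, c1=R, c1=B, c1=N.
Black has 9 legal moves and is not in check → neither.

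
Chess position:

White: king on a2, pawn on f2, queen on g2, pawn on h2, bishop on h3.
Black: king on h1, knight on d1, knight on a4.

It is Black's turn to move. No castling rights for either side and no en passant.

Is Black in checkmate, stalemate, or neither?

Black to move; black king on h1.
In check: yes, from the white queen on g2.
King squares — g1: attacked by Qg2; g2: attacked by Bh3; h2: attacked by Qg2.
Legal moves for Black: none.
In check with no legal moves → checkmate.

checkmate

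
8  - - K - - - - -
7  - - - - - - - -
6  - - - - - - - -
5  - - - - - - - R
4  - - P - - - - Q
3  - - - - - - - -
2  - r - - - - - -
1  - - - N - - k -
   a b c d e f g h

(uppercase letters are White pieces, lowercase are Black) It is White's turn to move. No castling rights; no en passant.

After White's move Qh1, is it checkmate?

After Qh1: black king on g1; in check: yes, from the white queen on h1.
King squares — f1: attacked by Qh1; h1: attacked by Rh5; f2: attacked by Nd1; g2: attacked by Qh1; h2: attacked by Qh1.
Black has no legal moves → checkmate.

yes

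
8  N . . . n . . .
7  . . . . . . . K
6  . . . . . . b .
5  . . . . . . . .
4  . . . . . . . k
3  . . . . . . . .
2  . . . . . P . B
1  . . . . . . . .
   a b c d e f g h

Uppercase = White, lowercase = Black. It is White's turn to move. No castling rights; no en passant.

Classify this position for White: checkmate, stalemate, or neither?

White to move; white king on h7.
In check: yes, from the black bishop on g6.
King squares — g6: available; h6: available; g7: attacked by Ne8; g8: available; h8: available.
Legal moves for White: Kh8, Kg8, Kh6, Kxg6.
White is in check but has 4 legal moves → neither.

neither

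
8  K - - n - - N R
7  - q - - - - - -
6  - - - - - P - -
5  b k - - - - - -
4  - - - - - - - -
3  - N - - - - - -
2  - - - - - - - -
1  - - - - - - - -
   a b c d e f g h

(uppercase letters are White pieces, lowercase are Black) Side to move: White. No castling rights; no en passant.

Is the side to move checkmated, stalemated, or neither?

White to move; white king on a8.
In check: yes, from the black queen on b7.
King squares — a7: attacked by Qb7; b7: attacked by Nd8; b8: attacked by Qb7.
Legal moves for White: none.
In check with no legal moves → checkmate.

checkmate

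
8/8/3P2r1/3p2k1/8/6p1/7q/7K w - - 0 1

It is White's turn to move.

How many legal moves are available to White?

White to move; king on h1.
In check: yes, from the black queen on h2.
Legal moves: none.
Count: 0.

0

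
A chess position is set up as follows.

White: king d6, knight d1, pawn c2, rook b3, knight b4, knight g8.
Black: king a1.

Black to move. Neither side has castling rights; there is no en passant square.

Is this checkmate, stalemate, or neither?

stalemate

Black to move; black king on a1.
In check: no.
King squares — b1: attacked by Rb3; a2: attacked by Nb4; b2: attacked by Nd1.
Legal moves for Black: none.
Not in check and no legal moves → stalemate.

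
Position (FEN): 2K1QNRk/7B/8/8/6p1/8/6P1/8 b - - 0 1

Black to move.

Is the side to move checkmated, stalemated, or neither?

Black to move; black king on h8.
In check: yes, from the white rook on g8.
King squares — g7: attacked by Rg8; h7: attacked by Nf8; g8: attacked by Bh7.
Legal moves for Black: none.
In check with no legal moves → checkmate.

checkmate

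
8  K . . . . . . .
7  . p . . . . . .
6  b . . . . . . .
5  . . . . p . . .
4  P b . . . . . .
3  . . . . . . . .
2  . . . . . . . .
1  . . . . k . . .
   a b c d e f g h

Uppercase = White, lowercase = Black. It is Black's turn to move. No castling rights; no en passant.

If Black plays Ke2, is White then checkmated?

no

After Ke2: white king on a8; in check: no.
White is not in check, so this cannot be checkmate.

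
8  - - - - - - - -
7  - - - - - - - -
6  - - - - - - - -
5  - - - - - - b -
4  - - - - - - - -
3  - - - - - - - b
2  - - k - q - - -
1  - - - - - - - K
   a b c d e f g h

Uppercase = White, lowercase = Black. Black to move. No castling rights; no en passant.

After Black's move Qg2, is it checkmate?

yes

After Qg2: white king on h1; in check: yes, from the black queen on g2.
King squares — g1: attacked by Qg2; g2: attacked by Bh3; h2: attacked by Qg2.
White has no legal moves → checkmate.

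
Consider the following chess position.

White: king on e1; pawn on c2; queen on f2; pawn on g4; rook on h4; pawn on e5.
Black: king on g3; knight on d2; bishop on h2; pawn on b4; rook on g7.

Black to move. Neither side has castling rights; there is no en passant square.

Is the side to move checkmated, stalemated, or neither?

checkmate

Black to move; black king on g3.
In check: yes, from the white queen on f2.
King squares — f2: attacked by Ke1; g2: attacked by Qf2; h2: own bishop; f3: attacked by Qf2; h3: attacked by Rh4; f4: attacked by Qf2; g4: attacked by Rh4; h4: attacked by Qf2.
Legal moves for Black: none.
In check with no legal moves → checkmate.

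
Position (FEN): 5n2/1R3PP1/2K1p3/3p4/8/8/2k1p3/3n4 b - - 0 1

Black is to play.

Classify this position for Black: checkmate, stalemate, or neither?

neither

Black to move; black king on c2.
In check: no.
Legal moves for Black: Nh7, Nd7, Ng6, Kd3, Kc3, Kd2, Kc1, Ne3, Nc3, Nf2, Nb2, e5, d4, e1=Q, e1=R, e1=B, e1=N.
Black has 17 legal moves and is not in check → neither.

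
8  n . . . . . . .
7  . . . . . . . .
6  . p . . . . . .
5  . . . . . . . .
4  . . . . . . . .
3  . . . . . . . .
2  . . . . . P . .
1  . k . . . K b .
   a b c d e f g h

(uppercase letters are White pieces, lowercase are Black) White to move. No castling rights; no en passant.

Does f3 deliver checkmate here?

no

After f3: black king on b1; in check: no.
Black is not in check, so this cannot be checkmate.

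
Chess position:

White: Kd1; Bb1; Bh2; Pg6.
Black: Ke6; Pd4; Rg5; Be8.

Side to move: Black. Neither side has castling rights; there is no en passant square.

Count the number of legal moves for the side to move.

23

Black to move; king on e6.
In check: no.
Legal moves: Bf7, Bd7, Bxg6, Bc6, Bb5, Ba4+, Ke7, Kd7, Kf6, Kd5, Rxg6, Rh5, Rf5, Re5, Rd5, Rc5, Rb5, Ra5, Rg4, Rg3, Rg2, Rg1+, d3.
Count: 23.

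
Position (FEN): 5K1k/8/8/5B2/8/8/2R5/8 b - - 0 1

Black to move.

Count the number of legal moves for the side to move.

0

Black to move; king on h8.
In check: no.
Legal moves: none.
Count: 0.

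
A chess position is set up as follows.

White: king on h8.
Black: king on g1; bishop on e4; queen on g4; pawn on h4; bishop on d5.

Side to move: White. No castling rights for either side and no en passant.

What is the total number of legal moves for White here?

White to move; king on h8.
In check: no.
Legal moves: none.
Count: 0.

0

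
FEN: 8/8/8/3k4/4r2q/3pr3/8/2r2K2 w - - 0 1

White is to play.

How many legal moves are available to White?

1

White to move; king on f1.
In check: yes, from the black rook on c1.
Legal moves: Kg2.
Count: 1.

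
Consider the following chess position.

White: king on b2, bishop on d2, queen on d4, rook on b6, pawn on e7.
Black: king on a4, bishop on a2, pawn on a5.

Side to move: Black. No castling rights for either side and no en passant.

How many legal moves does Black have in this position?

1

Black to move; king on a4.
In check: yes, from the white queen on d4.
Legal moves: Bc4.
Count: 1.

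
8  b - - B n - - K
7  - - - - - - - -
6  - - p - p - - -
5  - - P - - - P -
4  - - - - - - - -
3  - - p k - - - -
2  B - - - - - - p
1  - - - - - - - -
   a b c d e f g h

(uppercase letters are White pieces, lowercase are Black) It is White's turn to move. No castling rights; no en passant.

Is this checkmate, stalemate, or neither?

White to move; white king on h8.
In check: no.
Legal moves for White: Kg8, Kh7, Be7, Bc7, Bf6, Bb6, Ba5, Bxe6, Bd5, Bc4+, Bb3, Bb1+, g6.
White has 13 legal moves and is not in check → neither.

neither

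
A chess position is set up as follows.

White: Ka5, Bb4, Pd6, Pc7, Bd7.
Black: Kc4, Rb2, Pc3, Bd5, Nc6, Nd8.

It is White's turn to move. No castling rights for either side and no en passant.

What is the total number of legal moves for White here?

4

White to move; king on a5.
In check: yes, from the black knight on c6.
Legal moves: Kb6, Ka6, Ka4, Bxc6.
Count: 4.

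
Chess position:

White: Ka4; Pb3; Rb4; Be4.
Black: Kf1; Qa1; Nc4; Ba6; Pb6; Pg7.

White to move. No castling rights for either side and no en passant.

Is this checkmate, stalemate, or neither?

White to move; white king on a4.
In check: yes, from the black queen on a1.
King squares — a3: attacked by Qa1; b3: own pawn; b4: own rook; a5: attacked by Qa1; b5: attacked by Ba6.
Legal moves for White: none.
In check with no legal moves → checkmate.

checkmate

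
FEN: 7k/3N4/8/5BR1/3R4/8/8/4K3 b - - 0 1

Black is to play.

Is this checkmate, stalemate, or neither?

stalemate

Black to move; black king on h8.
In check: no.
King squares — g7: attacked by Rg5; h7: attacked by Bf5; g8: attacked by Rg5.
Legal moves for Black: none.
Not in check and no legal moves → stalemate.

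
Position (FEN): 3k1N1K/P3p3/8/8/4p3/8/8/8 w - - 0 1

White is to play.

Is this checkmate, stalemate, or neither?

neither

White to move; white king on h8.
In check: no.
Legal moves for White: Kg8, Kh7, Kg7, Nh7, Nd7, Ng6, Ne6+, a8=Q+, a8=R+, a8=B, a8=N.
White has 11 legal moves and is not in check → neither.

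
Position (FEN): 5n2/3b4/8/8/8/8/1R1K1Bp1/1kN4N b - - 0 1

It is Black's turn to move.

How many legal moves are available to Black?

2

Black to move; king on b1.
In check: yes, from the white rook on b2.
Legal moves: Kxb2, Ka1.
Count: 2.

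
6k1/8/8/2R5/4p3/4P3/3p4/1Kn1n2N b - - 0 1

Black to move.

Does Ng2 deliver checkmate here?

After Ng2: white king on b1; in check: no.
White is not in check, so this cannot be checkmate.

no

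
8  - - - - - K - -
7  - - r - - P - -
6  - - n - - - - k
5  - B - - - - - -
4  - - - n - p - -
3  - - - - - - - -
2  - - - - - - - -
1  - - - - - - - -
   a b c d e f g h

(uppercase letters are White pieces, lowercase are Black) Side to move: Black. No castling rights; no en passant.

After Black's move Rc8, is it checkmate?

After Rc8: white king on f8; in check: yes, from the black rook on c8.
King squares — e7: attacked by Nc6; f7: own pawn; g7: attacked by Kh6; e8: attacked by Rc8; g8: attacked by Rc8.
White has no legal moves → checkmate.

yes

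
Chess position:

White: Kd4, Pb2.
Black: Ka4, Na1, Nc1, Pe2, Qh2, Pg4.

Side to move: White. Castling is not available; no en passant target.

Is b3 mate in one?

After b3: black king on a4; in check: yes, from the white pawn on b3.
Black has 7 legal replies: Kb5, Ka5, Kb4, Kxb3, Ka3, Ncxb3+, Naxb3+.
In check but a legal move exists → not checkmate.

no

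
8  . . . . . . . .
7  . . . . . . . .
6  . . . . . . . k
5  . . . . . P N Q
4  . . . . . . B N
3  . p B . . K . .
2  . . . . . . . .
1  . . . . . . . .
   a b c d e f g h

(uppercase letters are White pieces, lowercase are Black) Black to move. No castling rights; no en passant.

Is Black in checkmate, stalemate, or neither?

Black to move; black king on h6.
In check: yes, from the white queen on h5.
King squares — g5: attacked by Qh5; h5: attacked by Bg4; g6: attacked by Nh4; g7: attacked by Bc3; h7: attacked by Ng5.
Legal moves for Black: none.
In check with no legal moves → checkmate.

checkmate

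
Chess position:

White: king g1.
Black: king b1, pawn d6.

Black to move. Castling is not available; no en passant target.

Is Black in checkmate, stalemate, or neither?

neither

Black to move; black king on b1.
In check: no.
Legal moves for Black: Kc2, Kb2, Ka2, Kc1, Ka1, d5.
Black has 6 legal moves and is not in check → neither.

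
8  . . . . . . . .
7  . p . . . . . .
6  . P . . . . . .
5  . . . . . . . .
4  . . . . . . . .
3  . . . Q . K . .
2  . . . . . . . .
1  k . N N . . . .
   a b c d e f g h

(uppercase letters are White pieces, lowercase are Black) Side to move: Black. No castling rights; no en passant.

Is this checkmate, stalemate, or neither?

stalemate

Black to move; black king on a1.
In check: no.
King squares — b1: attacked by Qd3; a2: attacked by Nc1; b2: attacked by Nd1.
Legal moves for Black: none.
Not in check and no legal moves → stalemate.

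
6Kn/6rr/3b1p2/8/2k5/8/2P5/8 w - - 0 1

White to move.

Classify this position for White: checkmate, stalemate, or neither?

White to move; white king on g8.
In check: yes, from the black rook on g7.
King squares — f7: attacked by Rg7; g7: attacked by Rh7; h7: attacked by Rg7; f8: attacked by Bd6; h8: attacked by Rh7.
Legal moves for White: none.
In check with no legal moves → checkmate.

checkmate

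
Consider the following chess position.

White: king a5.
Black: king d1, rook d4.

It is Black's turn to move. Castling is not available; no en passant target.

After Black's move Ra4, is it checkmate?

no

After Ra4: white king on a5; in check: yes, from the black rook on a4.
White has 3 legal replies: Kb6, Kb5, Kxa4.
In check but a legal move exists → not checkmate.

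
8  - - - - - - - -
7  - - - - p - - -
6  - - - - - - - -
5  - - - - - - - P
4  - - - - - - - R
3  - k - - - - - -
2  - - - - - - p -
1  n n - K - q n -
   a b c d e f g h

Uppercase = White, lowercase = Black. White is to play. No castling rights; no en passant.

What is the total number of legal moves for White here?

White to move; king on d1.
In check: yes, from the black queen on f1.
Legal moves: none.
Count: 0.

0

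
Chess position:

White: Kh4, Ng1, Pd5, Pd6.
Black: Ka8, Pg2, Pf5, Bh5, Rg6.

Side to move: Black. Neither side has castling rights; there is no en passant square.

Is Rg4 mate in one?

After Rg4: white king on h4; in check: yes, from the black rook on g4.
White has 2 legal replies: Kxh5, Kh3.
In check but a legal move exists → not checkmate.

no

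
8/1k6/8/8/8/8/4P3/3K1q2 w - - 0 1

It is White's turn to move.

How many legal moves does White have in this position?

White to move; king on d1.
In check: yes, from the black queen on f1.
Legal moves: Kd2, Kc2.
Count: 2.

2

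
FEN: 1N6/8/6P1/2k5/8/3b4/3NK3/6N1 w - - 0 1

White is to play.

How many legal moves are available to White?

6

White to move; king on e2.
In check: yes, from the black bishop on d3.
Legal moves: Kf3, Ke3, Kxd3, Kf2, Ke1, Kd1.
Count: 6.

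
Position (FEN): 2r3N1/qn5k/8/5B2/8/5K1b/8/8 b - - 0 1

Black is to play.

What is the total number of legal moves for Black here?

Black to move; king on h7.
In check: yes, from the white bishop on f5.
Legal moves: Kh8, Kxg8, Kg7, Bxf5.
Count: 4.

4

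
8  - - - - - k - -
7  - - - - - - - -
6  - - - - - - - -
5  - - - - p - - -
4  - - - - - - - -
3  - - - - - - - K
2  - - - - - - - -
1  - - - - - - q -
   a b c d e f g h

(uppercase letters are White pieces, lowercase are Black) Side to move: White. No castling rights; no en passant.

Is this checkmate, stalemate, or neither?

neither

White to move; white king on h3.
In check: no.
Legal moves for White: Kh4.
White has 1 legal move and is not in check → neither.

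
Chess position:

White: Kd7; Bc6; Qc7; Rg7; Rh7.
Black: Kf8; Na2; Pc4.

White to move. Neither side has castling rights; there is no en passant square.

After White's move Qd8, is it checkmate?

yes

After Qd8: black king on f8; in check: yes, from the white queen on d8.
King squares — e7: attacked by Kd7; f7: attacked by Rg7; g7: attacked by Rh7; e8: attacked by Kd7; g8: attacked by Rg7.
Black has no legal moves → checkmate.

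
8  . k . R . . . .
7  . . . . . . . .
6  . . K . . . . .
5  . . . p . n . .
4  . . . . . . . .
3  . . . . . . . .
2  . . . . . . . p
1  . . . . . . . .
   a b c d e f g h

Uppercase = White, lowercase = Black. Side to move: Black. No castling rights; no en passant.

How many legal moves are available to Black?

1

Black to move; king on b8.
In check: yes, from the white rook on d8.
Legal moves: Ka7.
Count: 1.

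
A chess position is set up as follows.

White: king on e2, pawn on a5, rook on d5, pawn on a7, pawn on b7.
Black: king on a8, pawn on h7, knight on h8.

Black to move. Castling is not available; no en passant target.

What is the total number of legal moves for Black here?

2

Black to move; king on a8.
In check: yes, from the white pawn on b7.
Legal moves: Kxb7, Kxa7.
Count: 2.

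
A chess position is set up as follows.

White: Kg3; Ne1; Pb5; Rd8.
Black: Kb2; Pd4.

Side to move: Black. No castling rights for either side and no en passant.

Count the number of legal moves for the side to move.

8

Black to move; king on b2.
In check: no.
Legal moves: Kc3, Kb3, Ka3, Ka2, Kc1, Kb1, Ka1, d3.
Count: 8.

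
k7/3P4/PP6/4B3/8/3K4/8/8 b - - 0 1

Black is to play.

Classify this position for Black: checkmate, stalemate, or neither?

stalemate

Black to move; black king on a8.
In check: no.
King squares — a7: attacked by Pb6; b7: attacked by Pa6; b8: attacked by Be5.
Legal moves for Black: none.
Not in check and no legal moves → stalemate.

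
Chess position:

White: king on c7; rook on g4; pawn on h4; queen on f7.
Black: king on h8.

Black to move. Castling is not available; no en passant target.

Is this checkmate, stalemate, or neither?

stalemate

Black to move; black king on h8.
In check: no.
King squares — g7: attacked by Rg4; h7: attacked by Qf7; g8: attacked by Rg4.
Legal moves for Black: none.
Not in check and no legal moves → stalemate.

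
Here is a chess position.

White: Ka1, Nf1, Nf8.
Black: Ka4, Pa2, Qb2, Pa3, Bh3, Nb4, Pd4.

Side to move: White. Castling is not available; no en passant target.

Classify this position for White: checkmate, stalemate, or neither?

White to move; white king on a1.
In check: yes, from the black queen on b2.
King squares — b1: attacked by Pa2; a2: attacked by Qb2; b2: attacked by Pa3.
Legal moves for White: none.
In check with no legal moves → checkmate.

checkmate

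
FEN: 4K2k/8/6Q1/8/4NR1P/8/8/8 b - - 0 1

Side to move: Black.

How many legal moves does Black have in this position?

Black to move; king on h8.
In check: no.
Legal moves: none.
Count: 0.

0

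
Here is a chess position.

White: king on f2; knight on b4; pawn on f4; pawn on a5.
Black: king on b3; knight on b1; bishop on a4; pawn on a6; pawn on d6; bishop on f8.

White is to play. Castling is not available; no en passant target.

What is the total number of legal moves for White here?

White to move; king on f2.
In check: no.
Legal moves: Nc6, Nxa6, Nd5, Nd3, Nc2, Na2, Kg3, Kf3, Ke3, Kg2, Ke2, Kg1, Kf1, Ke1, f5.
Count: 15.

15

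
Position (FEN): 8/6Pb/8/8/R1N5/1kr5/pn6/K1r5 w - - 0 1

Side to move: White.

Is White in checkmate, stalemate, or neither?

checkmate

White to move; white king on a1.
In check: yes, from the black rook on c1.
King squares — b1: attacked by Rc1; a2: attacked by Kb3; b2: attacked by Kb3.
Legal moves for White: none.
In check with no legal moves → checkmate.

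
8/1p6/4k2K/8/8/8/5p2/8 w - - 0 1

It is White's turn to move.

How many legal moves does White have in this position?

5

White to move; king on h6.
In check: no.
Legal moves: Kh7, Kg7, Kg6, Kh5, Kg5.
Count: 5.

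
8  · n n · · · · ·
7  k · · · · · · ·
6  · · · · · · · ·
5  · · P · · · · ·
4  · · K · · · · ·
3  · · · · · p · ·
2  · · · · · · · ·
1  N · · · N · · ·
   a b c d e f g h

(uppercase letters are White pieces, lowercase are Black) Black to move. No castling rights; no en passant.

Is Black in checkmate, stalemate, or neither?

Black to move; black king on a7.
In check: no.
Legal moves for Black: Ne7, Nd6+, Nb6+, Nd7, Nc6, Na6, Ka8, Kb7, Ka6, f2.
Black has 10 legal moves and is not in check → neither.

neither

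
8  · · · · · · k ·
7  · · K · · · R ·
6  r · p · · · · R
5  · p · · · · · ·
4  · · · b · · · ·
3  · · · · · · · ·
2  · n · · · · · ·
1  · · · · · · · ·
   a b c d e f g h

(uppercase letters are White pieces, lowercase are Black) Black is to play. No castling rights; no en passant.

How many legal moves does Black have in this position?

Black to move; king on g8.
In check: yes, from the white rook on g7.
Legal moves: Kf8, Kxg7, Bxg7.
Count: 3.

3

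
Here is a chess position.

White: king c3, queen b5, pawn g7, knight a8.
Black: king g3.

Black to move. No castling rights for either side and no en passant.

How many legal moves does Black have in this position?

8

Black to move; king on g3.
In check: no.
Legal moves: Kh4, Kg4, Kf4, Kh3, Kf3, Kh2, Kg2, Kf2.
Count: 8.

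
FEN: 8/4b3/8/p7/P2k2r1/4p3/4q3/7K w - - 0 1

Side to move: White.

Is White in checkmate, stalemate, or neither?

stalemate

White to move; white king on h1.
In check: no.
King squares — g1: attacked by Rg4; g2: attacked by Qe2; h2: attacked by Qe2.
Legal moves for White: none.
Not in check and no legal moves → stalemate.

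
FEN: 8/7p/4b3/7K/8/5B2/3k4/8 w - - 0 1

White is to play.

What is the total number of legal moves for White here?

White to move; king on h5.
In check: no.
Legal moves: Kh6, Kg5, Kh4, Ba8, Bb7, Bc6, Bd5, Bg4, Be4, Bg2, Be2, Bh1, Bd1.
Count: 13.

13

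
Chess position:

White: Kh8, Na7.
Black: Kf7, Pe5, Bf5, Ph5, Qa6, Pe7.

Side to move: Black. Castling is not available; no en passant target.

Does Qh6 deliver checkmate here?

yes

After Qh6: white king on h8; in check: yes, from the black queen on h6.
King squares — g7: attacked by Qh6; h7: attacked by Bf5; g8: attacked by Kf7.
White has no legal moves → checkmate.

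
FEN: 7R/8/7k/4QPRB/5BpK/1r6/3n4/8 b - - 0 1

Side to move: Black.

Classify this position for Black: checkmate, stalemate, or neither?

Black to move; black king on h6.
In check: yes, from the white rook on h8.
King squares — g5: attacked by Bf4; h5: attacked by Kh4; g6: attacked by Pf5; g7: attacked by Qe5; h7: attacked by Rh8.
Legal moves for Black: none.
In check with no legal moves → checkmate.

checkmate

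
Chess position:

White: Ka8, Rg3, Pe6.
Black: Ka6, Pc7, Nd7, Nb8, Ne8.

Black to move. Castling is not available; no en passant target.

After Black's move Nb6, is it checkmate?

After Nb6: white king on a8; in check: yes, from the black knight on b6.
White has 1 legal reply: Kxb8.
In check but a legal move exists → not checkmate.

no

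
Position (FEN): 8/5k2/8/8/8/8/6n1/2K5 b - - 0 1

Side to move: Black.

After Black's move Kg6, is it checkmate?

After Kg6: white king on c1; in check: no.
White is not in check, so this cannot be checkmate.

no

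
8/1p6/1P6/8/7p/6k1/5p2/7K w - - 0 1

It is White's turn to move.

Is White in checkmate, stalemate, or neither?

White to move; white king on h1.
In check: no.
King squares — g1: attacked by Pf2; g2: attacked by Kg3; h2: attacked by Kg3.
Legal moves for White: none.
Not in check and no legal moves → stalemate.

stalemate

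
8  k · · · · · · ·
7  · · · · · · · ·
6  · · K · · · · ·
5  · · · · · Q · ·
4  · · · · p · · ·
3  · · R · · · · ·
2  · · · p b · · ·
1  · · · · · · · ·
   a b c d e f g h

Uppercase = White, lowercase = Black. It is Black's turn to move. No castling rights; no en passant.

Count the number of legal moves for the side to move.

Black to move; king on a8.
In check: no.
Legal moves: Kb8, Ka7, Ba6, Bh5, Bb5+, Bg4, Bc4, Bf3, Bd3, Bf1, Bd1, e3, d1=Q, d1=R, d1=B, d1=N.
Count: 16.

16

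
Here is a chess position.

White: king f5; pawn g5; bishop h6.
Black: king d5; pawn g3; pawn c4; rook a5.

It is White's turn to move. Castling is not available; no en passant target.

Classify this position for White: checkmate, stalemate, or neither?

neither

White to move; white king on f5.
In check: no.
Legal moves for White: Bf8, Bg7, Kg6, Kf6, Kg4, Kf4, g6.
White has 7 legal moves and is not in check → neither.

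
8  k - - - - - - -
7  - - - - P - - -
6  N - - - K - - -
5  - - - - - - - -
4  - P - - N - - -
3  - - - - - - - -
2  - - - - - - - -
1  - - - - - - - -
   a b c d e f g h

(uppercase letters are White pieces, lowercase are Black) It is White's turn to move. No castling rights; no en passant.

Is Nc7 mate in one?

After Nc7: black king on a8; in check: yes, from the white knight on c7.
Black has 3 legal replies: Kb8, Kb7, Ka7.
In check but a legal move exists → not checkmate.

no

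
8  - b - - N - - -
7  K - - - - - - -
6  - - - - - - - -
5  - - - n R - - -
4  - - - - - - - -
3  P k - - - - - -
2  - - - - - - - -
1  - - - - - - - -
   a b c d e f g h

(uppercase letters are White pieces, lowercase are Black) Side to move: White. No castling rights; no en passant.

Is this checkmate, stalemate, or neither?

White to move; white king on a7.
In check: yes, from the black bishop on b8.
Legal moves for White: Kxb8, Ka8, Kb7, Ka6.
White is in check but has 4 legal moves → neither.

neither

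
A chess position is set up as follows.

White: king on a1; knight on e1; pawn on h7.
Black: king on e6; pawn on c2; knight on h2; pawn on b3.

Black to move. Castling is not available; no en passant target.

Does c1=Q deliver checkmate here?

After c1=Q: white king on a1; in check: yes, from the black queen on c1.
King squares — b1: attacked by Qc1; a2: attacked by Pb3; b2: attacked by Qc1.
White has no legal moves → checkmate.

yes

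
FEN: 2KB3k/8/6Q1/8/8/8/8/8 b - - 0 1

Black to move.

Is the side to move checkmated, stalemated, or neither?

stalemate

Black to move; black king on h8.
In check: no.
King squares — g7: attacked by Qg6; h7: attacked by Qg6; g8: attacked by Qg6.
Legal moves for Black: none.
Not in check and no legal moves → stalemate.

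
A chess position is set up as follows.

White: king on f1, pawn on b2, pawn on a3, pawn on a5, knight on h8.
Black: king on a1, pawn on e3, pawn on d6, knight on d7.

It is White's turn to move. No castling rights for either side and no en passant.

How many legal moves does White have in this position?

White to move; king on f1.
In check: no.
Legal moves: Nf7, Ng6, Kg2, Ke2, Kg1, Ke1, a6, a4, b3, b4.
Count: 10.

10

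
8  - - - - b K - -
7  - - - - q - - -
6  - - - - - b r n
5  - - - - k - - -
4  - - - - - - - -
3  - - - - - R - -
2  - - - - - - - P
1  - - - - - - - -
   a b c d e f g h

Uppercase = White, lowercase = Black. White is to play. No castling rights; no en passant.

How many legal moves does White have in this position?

White to move; king on f8.
In check: yes, from the black queen on e7.
Legal moves: none.
Count: 0.

0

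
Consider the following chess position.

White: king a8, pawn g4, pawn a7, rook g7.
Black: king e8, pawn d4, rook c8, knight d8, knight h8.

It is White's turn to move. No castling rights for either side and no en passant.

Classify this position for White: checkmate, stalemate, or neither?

checkmate

White to move; white king on a8.
In check: yes, from the black rook on c8.
King squares — a7: own pawn; b7: attacked by Nd8; b8: attacked by Rc8.
Legal moves for White: none.
In check with no legal moves → checkmate.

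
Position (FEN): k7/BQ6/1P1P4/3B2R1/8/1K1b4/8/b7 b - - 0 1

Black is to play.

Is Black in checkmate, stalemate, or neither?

checkmate

Black to move; black king on a8.
In check: yes, from the white queen on b7.
King squares — a7: attacked by Pb6; b7: attacked by Bd5; b8: attacked by Ba7.
Legal moves for Black: none.
In check with no legal moves → checkmate.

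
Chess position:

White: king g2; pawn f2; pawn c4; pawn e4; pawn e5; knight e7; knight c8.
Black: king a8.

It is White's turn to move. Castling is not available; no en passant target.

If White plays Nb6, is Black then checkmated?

no

After Nb6: black king on a8; in check: yes, from the white knight on b6.
Black has 3 legal replies: Kb8, Kb7, Ka7.
In check but a legal move exists → not checkmate.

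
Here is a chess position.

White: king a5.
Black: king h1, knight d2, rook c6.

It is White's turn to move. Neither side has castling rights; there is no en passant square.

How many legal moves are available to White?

3

White to move; king on a5.
In check: no.
Legal moves: Kb5, Kb4, Ka4.
Count: 3.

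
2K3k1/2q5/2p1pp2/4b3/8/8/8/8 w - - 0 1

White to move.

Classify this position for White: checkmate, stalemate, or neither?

checkmate

White to move; white king on c8.
In check: yes, from the black queen on c7.
King squares — b7: attacked by Qc7; c7: attacked by Be5; d7: attacked by Qc7; b8: attacked by Qc7; d8: attacked by Qc7.
Legal moves for White: none.
In check with no legal moves → checkmate.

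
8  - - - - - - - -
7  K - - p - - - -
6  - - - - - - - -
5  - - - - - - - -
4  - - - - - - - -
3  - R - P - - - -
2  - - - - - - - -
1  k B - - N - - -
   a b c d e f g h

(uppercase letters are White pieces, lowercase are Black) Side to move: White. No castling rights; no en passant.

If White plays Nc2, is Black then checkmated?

yes

After Nc2: black king on a1; in check: yes, from the white knight on c2.
King squares — b1: attacked by Rb3; a2: attacked by Bb1; b2: attacked by Rb3.
Black has no legal moves → checkmate.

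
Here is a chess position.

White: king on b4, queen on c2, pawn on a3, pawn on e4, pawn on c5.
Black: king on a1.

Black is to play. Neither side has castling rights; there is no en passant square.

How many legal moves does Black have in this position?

Black to move; king on a1.
In check: no.
Legal moves: none.
Count: 0.

0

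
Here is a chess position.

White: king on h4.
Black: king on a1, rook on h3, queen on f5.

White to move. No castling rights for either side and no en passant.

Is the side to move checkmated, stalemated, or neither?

White to move; white king on h4.
In check: yes, from the black rook on h3.
King squares — g3: attacked by Rh3; h3: attacked by Qf5; g4: attacked by Qf5; g5: attacked by Qf5; h5: attacked by Rh3.
Legal moves for White: none.
In check with no legal moves → checkmate.

checkmate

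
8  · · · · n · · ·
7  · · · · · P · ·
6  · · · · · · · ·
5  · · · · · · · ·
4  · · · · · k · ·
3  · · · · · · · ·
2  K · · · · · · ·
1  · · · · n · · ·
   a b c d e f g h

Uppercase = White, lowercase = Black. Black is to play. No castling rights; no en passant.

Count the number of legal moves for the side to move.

Black to move; king on f4.
In check: no.
Legal moves: Ng7, Nc7, Nf6, Nd6, Kg5, Kf5, Ke5, Kg4, Ke4, Kg3, Kf3, Ke3, Nf3, Nd3, Ng2, Nc2.
Count: 16.

16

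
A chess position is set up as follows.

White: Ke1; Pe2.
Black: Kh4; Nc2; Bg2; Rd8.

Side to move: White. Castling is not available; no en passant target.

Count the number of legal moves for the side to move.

White to move; king on e1.
In check: yes, from the black knight on c2.
Legal moves: Kf2.
Count: 1.

1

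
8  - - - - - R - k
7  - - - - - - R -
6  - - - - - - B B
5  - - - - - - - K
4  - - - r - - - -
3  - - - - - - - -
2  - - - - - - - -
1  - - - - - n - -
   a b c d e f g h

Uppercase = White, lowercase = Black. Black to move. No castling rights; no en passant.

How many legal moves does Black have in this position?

Black to move; king on h8.
In check: yes, from the white rook on f8.
Legal moves: none.
Count: 0.

0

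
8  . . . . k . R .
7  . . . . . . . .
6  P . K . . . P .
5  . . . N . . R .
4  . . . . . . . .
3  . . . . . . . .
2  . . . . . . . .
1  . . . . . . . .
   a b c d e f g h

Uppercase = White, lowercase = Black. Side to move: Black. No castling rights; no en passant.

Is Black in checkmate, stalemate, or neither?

Black to move; black king on e8.
In check: yes, from the white rook on g8.
King squares — d7: attacked by Kc6; e7: attacked by Nd5; f7: attacked by Pg6; d8: attacked by Rg8; f8: attacked by Rg8.
Legal moves for Black: none.
In check with no legal moves → checkmate.

checkmate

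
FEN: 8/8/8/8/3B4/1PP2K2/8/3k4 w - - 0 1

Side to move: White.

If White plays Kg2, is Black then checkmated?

After Kg2: black king on d1; in check: no.
Black is not in check, so this cannot be checkmate.

no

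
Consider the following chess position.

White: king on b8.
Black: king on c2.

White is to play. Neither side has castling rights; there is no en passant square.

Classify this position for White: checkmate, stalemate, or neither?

neither

White to move; white king on b8.
In check: no.
Legal moves for White: Kc8, Ka8, Kc7, Kb7, Ka7.
White has 5 legal moves and is not in check → neither.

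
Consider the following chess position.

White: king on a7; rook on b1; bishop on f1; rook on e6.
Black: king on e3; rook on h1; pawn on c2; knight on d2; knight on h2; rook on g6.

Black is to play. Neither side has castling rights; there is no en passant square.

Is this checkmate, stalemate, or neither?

Black to move; black king on e3.
In check: yes, from the white rook on e6.
King squares — d2: own knight; e2: attacked by Bf1; f2: available; d3: attacked by Bf1; f3: available; d4: available; e4: attacked by Re6; f4: available.
Legal moves for Black: Kf4, Kd4, Kf3, Kf2, Rxe6, Ne4.
Black is in check but has 6 legal moves → neither.

neither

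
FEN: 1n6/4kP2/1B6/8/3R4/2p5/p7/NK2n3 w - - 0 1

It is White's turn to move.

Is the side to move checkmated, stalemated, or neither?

neither

White to move; white king on b1.
In check: yes, from the black pawn on a2.
Legal moves for White: Kxa2, Kc1.
White is in check but has 2 legal moves → neither.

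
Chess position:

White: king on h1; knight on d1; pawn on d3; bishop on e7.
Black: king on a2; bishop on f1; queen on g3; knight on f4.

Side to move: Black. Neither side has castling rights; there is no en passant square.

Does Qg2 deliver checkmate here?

yes

After Qg2: white king on h1; in check: yes, from the black queen on g2.
King squares — g1: attacked by Qg2; g2: attacked by Bf1; h2: attacked by Qg2.
White has no legal moves → checkmate.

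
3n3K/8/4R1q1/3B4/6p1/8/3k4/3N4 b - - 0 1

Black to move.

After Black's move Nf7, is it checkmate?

After Nf7: white king on h8; in check: yes, from the black knight on f7.
King squares — g7: attacked by Qg6; h7: attacked by Qg6; g8: attacked by Qg6.
White has no legal moves → checkmate.

yes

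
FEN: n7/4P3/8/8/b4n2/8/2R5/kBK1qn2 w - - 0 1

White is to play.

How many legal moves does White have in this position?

White to move; king on c1.
In check: yes, from the black queen on e1.
Legal moves: none.
Count: 0.

0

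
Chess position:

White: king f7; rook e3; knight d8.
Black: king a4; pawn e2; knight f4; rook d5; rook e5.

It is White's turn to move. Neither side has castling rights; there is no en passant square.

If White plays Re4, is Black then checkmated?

After Re4: black king on a4; in check: yes, from the white rook on e4.
Black has 6 legal replies: Kb5, Ka5, Kb3, Ka3, Rxe4, Rd4.
In check but a legal move exists → not checkmate.

no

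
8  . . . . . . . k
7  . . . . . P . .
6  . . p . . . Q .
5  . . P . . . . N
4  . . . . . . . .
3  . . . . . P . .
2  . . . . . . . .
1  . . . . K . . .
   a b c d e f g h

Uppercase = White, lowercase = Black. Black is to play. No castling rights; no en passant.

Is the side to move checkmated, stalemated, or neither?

Black to move; black king on h8.
In check: no.
King squares — g7: attacked by Nh5; h7: attacked by Qg6; g8: attacked by Qg6.
Legal moves for Black: none.
Not in check and no legal moves → stalemate.

stalemate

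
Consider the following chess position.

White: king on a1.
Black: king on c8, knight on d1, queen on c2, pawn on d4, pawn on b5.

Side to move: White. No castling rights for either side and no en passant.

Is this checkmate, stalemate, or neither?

stalemate

White to move; white king on a1.
In check: no.
King squares — b1: attacked by Qc2; a2: attacked by Qc2; b2: attacked by Nd1.
Legal moves for White: none.
Not in check and no legal moves → stalemate.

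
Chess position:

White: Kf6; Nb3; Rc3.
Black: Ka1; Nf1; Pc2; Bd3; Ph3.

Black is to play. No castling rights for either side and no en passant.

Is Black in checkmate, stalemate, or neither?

neither

Black to move; black king on a1.
In check: yes, from the white knight on b3.
Legal moves for Black: Kb2, Ka2, Kb1.
Black is in check but has 3 legal moves → neither.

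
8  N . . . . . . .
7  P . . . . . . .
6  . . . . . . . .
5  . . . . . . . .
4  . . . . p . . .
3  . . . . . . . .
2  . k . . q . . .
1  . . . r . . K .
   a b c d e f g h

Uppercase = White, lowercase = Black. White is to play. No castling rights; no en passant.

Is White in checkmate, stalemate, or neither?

checkmate

White to move; white king on g1.
In check: yes, from the black rook on d1.
King squares — f1: attacked by Rd1; h1: attacked by Rd1; f2: attacked by Qe2; g2: attacked by Qe2; h2: attacked by Qe2.
Legal moves for White: none.
In check with no legal moves → checkmate.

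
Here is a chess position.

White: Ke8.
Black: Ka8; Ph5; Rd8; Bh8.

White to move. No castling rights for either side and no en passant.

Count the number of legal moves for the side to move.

3

White to move; king on e8.
In check: yes, from the black rook on d8.
Legal moves: Kxd8, Kf7, Ke7.
Count: 3.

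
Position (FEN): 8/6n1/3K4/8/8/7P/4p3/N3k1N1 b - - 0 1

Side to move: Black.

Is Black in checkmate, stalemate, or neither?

neither

Black to move; black king on e1.
In check: no.
Legal moves for Black: Ne8+, Ne6, Nh5, Nf5+, Kf2, Kd2, Kf1, Kd1.
Black has 8 legal moves and is not in check → neither.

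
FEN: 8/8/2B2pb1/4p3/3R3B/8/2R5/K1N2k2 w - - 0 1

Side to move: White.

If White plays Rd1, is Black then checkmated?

After Rd1: black king on f1; in check: yes, from the white rook on d1.
King squares — e1: attacked by Rd1; g1: attacked by Rd1; e2: attacked by Nc1; f2: attacked by Rc2; g2: attacked by Rc2.
Black has no legal moves → checkmate.

yes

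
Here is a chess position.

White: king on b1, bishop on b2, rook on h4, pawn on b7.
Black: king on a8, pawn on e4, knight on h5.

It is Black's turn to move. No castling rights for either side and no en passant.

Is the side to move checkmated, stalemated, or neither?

neither

Black to move; black king on a8.
In check: yes, from the white pawn on b7.
King squares — a7: available; b7: available; b8: available.
Legal moves for Black: Kb8, Kxb7, Ka7.
Black is in check but has 3 legal moves → neither.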